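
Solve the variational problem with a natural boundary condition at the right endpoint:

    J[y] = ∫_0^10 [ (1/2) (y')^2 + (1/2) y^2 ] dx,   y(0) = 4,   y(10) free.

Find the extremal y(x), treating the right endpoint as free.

The Lagrangian L = (1/2) (y')^2 + (1/2) y^2 gives
    ∂L/∂y = 1 y,   ∂L/∂y' = y'.
Euler-Lagrange: y'' − y = 0.
With k = 1, the general solution is
    y(x) = A cosh(x) + B sinh(x).
Fixed left endpoint y(0) = 4 ⇒ A = 4.
The right endpoint x = 10 is free, so the natural (transversality) condition is ∂L/∂y' |_{x=10} = 0, i.e. y'(10) = 0.
Compute y'(x) = A k sinh(k x) + B k cosh(k x), so
    y'(10) = A k sinh(k·10) + B k cosh(k·10) = 0
    ⇒ B = −A tanh(k·10) = − 4 tanh(1·10).
Therefore the extremal is
    y(x) = 4 cosh(1 x) − 4 tanh(1·10) sinh(1 x).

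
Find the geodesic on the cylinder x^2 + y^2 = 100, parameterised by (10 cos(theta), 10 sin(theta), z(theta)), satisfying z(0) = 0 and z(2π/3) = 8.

Parameterise the cylinder of radius R = 10 as
    r(θ) = (10 cos θ, 10 sin θ, z(θ)).
The arc-length element is
    ds = sqrt(100 + (dz/dθ)^2) dθ,
so the Lagrangian is L = sqrt(100 + z'^2).
L depends on z' only, not on z or θ, so ∂L/∂z = 0 and
    ∂L/∂z' = z' / sqrt(100 + z'^2).
The Euler-Lagrange equation gives
    d/dθ( z' / sqrt(100 + z'^2) ) = 0,
so z' is constant. Integrating once:
    z(θ) = a θ + b,
a helix on the cylinder (a straight line when the cylinder is unrolled). The constants a, b are determined by the endpoint conditions.
With endpoint conditions z(0) = 0 and z(2π/3) = 8: from z(0) = b we get b = 0, and a·2π/3 + 0 = 8 gives a = 12/π, so
    z(θ) = (12/π) θ.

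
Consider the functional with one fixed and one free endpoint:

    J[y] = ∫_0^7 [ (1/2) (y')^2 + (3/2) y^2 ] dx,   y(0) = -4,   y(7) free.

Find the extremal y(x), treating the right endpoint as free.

The Lagrangian L = (1/2) (y')^2 + (3/2) y^2 gives
    ∂L/∂y = 3 y,   ∂L/∂y' = y'.
Euler-Lagrange: y'' − 3 y = 0.
With k = sqrt(3), the general solution is
    y(x) = A cosh(sqrt(3) x) + B sinh(sqrt(3) x).
Fixed left endpoint y(0) = -4 ⇒ A = -4.
The right endpoint x = 7 is free, so the natural (transversality) condition is ∂L/∂y' |_{x=7} = 0, i.e. y'(7) = 0.
Compute y'(x) = A k sinh(k x) + B k cosh(k x), so
    y'(7) = A k sinh(k·7) + B k cosh(k·7) = 0
    ⇒ B = −A tanh(k·7) = 4 tanh(sqrt(3)·7).
Therefore the extremal is
    y(x) = −4 cosh(sqrt(3) x) + 4 tanh(sqrt(3)·7) sinh(sqrt(3) x).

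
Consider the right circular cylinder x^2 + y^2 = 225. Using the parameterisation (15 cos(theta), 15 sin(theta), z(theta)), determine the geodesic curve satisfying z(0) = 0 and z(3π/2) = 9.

Parameterise the cylinder of radius R = 15 as
    r(θ) = (15 cos θ, 15 sin θ, z(θ)).
The arc-length element is
    ds = sqrt(225 + (dz/dθ)^2) dθ,
so the Lagrangian is L = sqrt(225 + z'^2).
L depends on z' only, not on z or θ, so ∂L/∂z = 0 and
    ∂L/∂z' = z' / sqrt(225 + z'^2).
The Euler-Lagrange equation gives
    d/dθ( z' / sqrt(225 + z'^2) ) = 0,
so z' is constant. Integrating once:
    z(θ) = a θ + b,
a helix on the cylinder (a straight line when the cylinder is unrolled). The constants a, b are determined by the endpoint conditions.
With endpoint conditions z(0) = 0 and z(3π/2) = 9: from z(0) = b we get b = 0, and a·3π/2 + 0 = 9 gives a = 6/π, so
    z(θ) = (6/π) θ.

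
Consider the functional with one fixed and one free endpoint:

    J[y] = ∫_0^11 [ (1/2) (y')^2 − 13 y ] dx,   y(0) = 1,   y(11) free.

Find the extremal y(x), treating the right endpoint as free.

The Lagrangian L = (1/2) (y')^2 − 13 y gives
    ∂L/∂y = −13,   ∂L/∂y' = y'.
Euler-Lagrange: d/dx(y') − (−13) = 0, i.e. y'' + 13 = 0, so
    y(x) = −(13/2) x^2 + C1 x + C2.
Fixed left endpoint y(0) = 1 ⇒ C2 = 1.
The right endpoint x = 11 is free, so the natural (transversality) condition is ∂L/∂y' |_{x=11} = 0, i.e. y'(11) = 0.
Compute y'(x) = −13 x + C1, so y'(11) = −143 + C1 = 0 ⇒ C1 = 143.
Therefore the extremal is
    y(x) = −(13/2) x^2 + 143 x + 1.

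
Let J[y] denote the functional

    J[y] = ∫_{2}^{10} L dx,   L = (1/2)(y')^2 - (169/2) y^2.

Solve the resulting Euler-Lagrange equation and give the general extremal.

The Lagrangian is L = (1/2)(y')^2 - (169/2) y^2.
∂L/∂y = -169y.
∂L/∂y' = y'.
The Euler-Lagrange equation d/dx(∂L/∂y') − ∂L/∂y = 0 becomes:
    y'' + 169 y = 0
General solution: y(x) = A sin(13x) + B cos(13x), where A and B are arbitrary constants fixed by the endpoint conditions.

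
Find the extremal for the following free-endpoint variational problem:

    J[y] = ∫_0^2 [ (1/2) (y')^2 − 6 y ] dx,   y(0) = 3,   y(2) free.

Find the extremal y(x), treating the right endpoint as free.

The Lagrangian L = (1/2) (y')^2 − 6 y gives
    ∂L/∂y = −6,   ∂L/∂y' = y'.
Euler-Lagrange: d/dx(y') − (−6) = 0, i.e. y'' + 6 = 0, so
    y(x) = −(6/2) x^2 + C1 x + C2.
Fixed left endpoint y(0) = 3 ⇒ C2 = 3.
The right endpoint x = 2 is free, so the natural (transversality) condition is ∂L/∂y' |_{x=2} = 0, i.e. y'(2) = 0.
Compute y'(x) = −6 x + C1, so y'(2) = −12 + C1 = 0 ⇒ C1 = 12.
Therefore the extremal is
    y(x) = −3 x^2 + 12 x + 3.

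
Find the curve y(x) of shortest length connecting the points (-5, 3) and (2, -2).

Arc-length functional: J[y] = ∫ sqrt(1 + (y')^2) dx.
Lagrangian L = sqrt(1 + (y')^2) has no explicit y dependence, so ∂L/∂y = 0 and the Euler-Lagrange equation gives
    d/dx( y' / sqrt(1 + (y')^2) ) = 0  ⇒  y' / sqrt(1 + (y')^2) = const.
Hence y' is constant, so y(x) is affine.
Fitting the endpoints (-5, 3) and (2, -2):
    slope m = ((-2) − 3) / (2 − (-5)) = -5/7,
    intercept c = 3 − m·(-5) = -4/7.
Extremal: y(x) = (-5/7) x - 4/7.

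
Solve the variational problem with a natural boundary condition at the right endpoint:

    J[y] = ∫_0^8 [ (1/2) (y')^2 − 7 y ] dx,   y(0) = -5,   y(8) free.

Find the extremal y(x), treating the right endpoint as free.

The Lagrangian L = (1/2) (y')^2 − 7 y gives
    ∂L/∂y = −7,   ∂L/∂y' = y'.
Euler-Lagrange: d/dx(y') − (−7) = 0, i.e. y'' + 7 = 0, so
    y(x) = −(7/2) x^2 + C1 x + C2.
Fixed left endpoint y(0) = -5 ⇒ C2 = -5.
The right endpoint x = 8 is free, so the natural (transversality) condition is ∂L/∂y' |_{x=8} = 0, i.e. y'(8) = 0.
Compute y'(x) = −7 x + C1, so y'(8) = −56 + C1 = 0 ⇒ C1 = 56.
Therefore the extremal is
    y(x) = −(7/2) x^2 + 56 x − 5.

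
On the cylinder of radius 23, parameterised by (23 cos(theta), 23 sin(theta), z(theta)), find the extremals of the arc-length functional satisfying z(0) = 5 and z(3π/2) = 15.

Parameterise the cylinder of radius R = 23 as
    r(θ) = (23 cos θ, 23 sin θ, z(θ)).
The arc-length element is
    ds = sqrt(529 + (dz/dθ)^2) dθ,
so the Lagrangian is L = sqrt(529 + z'^2).
L depends on z' only, not on z or θ, so ∂L/∂z = 0 and
    ∂L/∂z' = z' / sqrt(529 + z'^2).
The Euler-Lagrange equation gives
    d/dθ( z' / sqrt(529 + z'^2) ) = 0,
so z' is constant. Integrating once:
    z(θ) = a θ + b,
a helix on the cylinder (a straight line when the cylinder is unrolled). The constants a, b are determined by the endpoint conditions.
With endpoint conditions z(0) = 5 and z(3π/2) = 15: from z(0) = b we get b = 5, and a·3π/2 + 5 = 15 gives a = 20/(3π), so
    z(θ) = (20/(3π)) θ + 5.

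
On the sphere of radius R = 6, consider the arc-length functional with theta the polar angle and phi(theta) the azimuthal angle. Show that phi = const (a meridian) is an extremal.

On the sphere of radius R = 6 with spherical coordinates (θ, φ), the induced metric is
    ds^2 = 36(dθ^2 + sin^2(θ) dφ^2).
Using θ as the parameter, the arc-length functional becomes
    J[φ] = ∫ 6 sqrt(1 + sin^2(θ) (dφ/dθ)^2) dθ.
So L = 6 sqrt(1 + sin^2(θ) φ'^2). Compute
    ∂L/∂φ = 0  (L has no explicit φ dependence),
    ∂L/∂φ' = 6 sin^2(θ) φ' / sqrt(1 + sin^2(θ) φ'^2).
For the candidate φ(θ) = c (constant), φ' = 0, so ∂L/∂φ' evaluated along the candidate vanishes, and ∂L/∂φ is identically zero. Hence
    d/dθ(∂L/∂φ') − ∂L/∂φ = 0
is satisfied. Therefore meridians φ = const are extremals of arc length — they are geodesics on the sphere.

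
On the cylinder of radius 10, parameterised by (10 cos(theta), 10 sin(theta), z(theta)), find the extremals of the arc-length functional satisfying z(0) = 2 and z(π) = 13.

Parameterise the cylinder of radius R = 10 as
    r(θ) = (10 cos θ, 10 sin θ, z(θ)).
The arc-length element is
    ds = sqrt(100 + (dz/dθ)^2) dθ,
so the Lagrangian is L = sqrt(100 + z'^2).
L depends on z' only, not on z or θ, so ∂L/∂z = 0 and
    ∂L/∂z' = z' / sqrt(100 + z'^2).
The Euler-Lagrange equation gives
    d/dθ( z' / sqrt(100 + z'^2) ) = 0,
so z' is constant. Integrating once:
    z(θ) = a θ + b,
a helix on the cylinder (a straight line when the cylinder is unrolled). The constants a, b are determined by the endpoint conditions.
With endpoint conditions z(0) = 2 and z(π) = 13: from z(0) = b we get b = 2, and a·π + 2 = 13 gives a = 11/π, so
    z(θ) = (11/π) θ + 2.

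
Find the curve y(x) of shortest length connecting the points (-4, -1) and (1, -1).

Arc-length functional: J[y] = ∫ sqrt(1 + (y')^2) dx.
Lagrangian L = sqrt(1 + (y')^2) has no explicit y dependence, so ∂L/∂y = 0 and the Euler-Lagrange equation gives
    d/dx( y' / sqrt(1 + (y')^2) ) = 0  ⇒  y' / sqrt(1 + (y')^2) = const.
Hence y' is constant, so y(x) is affine.
Fitting the endpoints (-4, -1) and (1, -1):
    slope m = ((-1) − (-1)) / (1 − (-4)) = 0,
    intercept c = (-1) − m·(-4) = -1.
Extremal: y(x) = -1.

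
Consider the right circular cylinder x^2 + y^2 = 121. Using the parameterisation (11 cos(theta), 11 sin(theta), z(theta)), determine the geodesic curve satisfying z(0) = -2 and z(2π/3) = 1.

Parameterise the cylinder of radius R = 11 as
    r(θ) = (11 cos θ, 11 sin θ, z(θ)).
The arc-length element is
    ds = sqrt(121 + (dz/dθ)^2) dθ,
so the Lagrangian is L = sqrt(121 + z'^2).
L depends on z' only, not on z or θ, so ∂L/∂z = 0 and
    ∂L/∂z' = z' / sqrt(121 + z'^2).
The Euler-Lagrange equation gives
    d/dθ( z' / sqrt(121 + z'^2) ) = 0,
so z' is constant. Integrating once:
    z(θ) = a θ + b,
a helix on the cylinder (a straight line when the cylinder is unrolled). The constants a, b are determined by the endpoint conditions.
With endpoint conditions z(0) = -2 and z(2π/3) = 1: from z(0) = b we get b = -2, and a·2π/3 + -2 = 1 gives a = 9/(2π), so
    z(θ) = (9/(2π)) θ − 2.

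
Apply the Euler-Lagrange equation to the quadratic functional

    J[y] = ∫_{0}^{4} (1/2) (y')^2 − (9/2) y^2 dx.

The Lagrangian is L = (1/2) (y')^2 − (9/2) y^2.
Compute ∂L/∂y = -9y, ∂L/∂y' = y'.
The Euler-Lagrange equation d/dx(∂L/∂y') − ∂L/∂y = 0 reduces to
    y'' + 9 y = 0.
Its general solution is
    y(x) = A sin(3x) + B cos(3x),
with A, B fixed by the endpoint conditions.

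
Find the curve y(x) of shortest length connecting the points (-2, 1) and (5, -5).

Arc-length functional: J[y] = ∫ sqrt(1 + (y')^2) dx.
Lagrangian L = sqrt(1 + (y')^2) has no explicit y dependence, so ∂L/∂y = 0 and the Euler-Lagrange equation gives
    d/dx( y' / sqrt(1 + (y')^2) ) = 0  ⇒  y' / sqrt(1 + (y')^2) = const.
Hence y' is constant, so y(x) is affine.
Fitting the endpoints (-2, 1) and (5, -5):
    slope m = ((-5) − 1) / (5 − (-2)) = -6/7,
    intercept c = 1 − m·(-2) = -5/7.
Extremal: y(x) = (-6/7) x - 5/7.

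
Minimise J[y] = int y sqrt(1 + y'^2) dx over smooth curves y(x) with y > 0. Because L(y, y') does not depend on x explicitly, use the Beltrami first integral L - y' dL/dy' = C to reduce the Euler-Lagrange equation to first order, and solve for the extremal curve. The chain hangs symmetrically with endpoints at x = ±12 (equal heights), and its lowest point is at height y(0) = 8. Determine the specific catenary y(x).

The Lagrangian L(y, y') = y sqrt(1 + y'^2) has no explicit x dependence, so the Beltrami identity applies:
    L − y' ∂L/∂y' = C.
Compute ∂L/∂y' = y · y' / sqrt(1 + y'^2). Then
    L − y' ∂L/∂y'
    = y sqrt(1 + y'^2) − y · y'^2 / sqrt(1 + y'^2)
    = y (1 + y'^2 − y'^2) / sqrt(1 + y'^2)
    = y / sqrt(1 + y'^2) = C.
Squaring gives y^2 = C^2 (1 + y'^2), i.e.
    y'^2 = y^2 / C^2 − 1.
Separating variables,
    dy / sqrt(y^2 − C^2) = dx / C,
and integrating gives arccosh(y / C) = (x − a)/C, so
    y(x) = C cosh((x − a)/C),
the catenary. The constants C and a are fixed by the two endpoint conditions (and, for the hanging-chain problem, the length constraint selects C).
Now fit the given data. The endpoints x = ±12 are symmetric at equal height, so the catenary is even about its minimum: a = 0 and y(x) = C cosh(x/C). The lowest point is y(0) = C cosh(0) = C, and we are told y(0) = 8, so C = 8. Therefore
    y(x) = 8 cosh(x/8),
and at the endpoints
    y(±12) = 8 cosh(12/8).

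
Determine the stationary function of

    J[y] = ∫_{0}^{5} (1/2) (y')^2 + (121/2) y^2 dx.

The Lagrangian is L = (1/2) (y')^2 + (121/2) y^2.
Compute ∂L/∂y = 121y, ∂L/∂y' = y'.
The Euler-Lagrange equation d/dx(∂L/∂y') − ∂L/∂y = 0 reduces to
    y'' − 121 y = 0.
Its general solution is
    y(x) = A e^(11x) + B e^(−11x),
with A, B fixed by the endpoint conditions.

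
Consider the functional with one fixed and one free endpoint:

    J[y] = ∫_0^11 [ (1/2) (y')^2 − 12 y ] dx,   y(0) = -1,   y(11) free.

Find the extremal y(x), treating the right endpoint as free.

The Lagrangian L = (1/2) (y')^2 − 12 y gives
    ∂L/∂y = −12,   ∂L/∂y' = y'.
Euler-Lagrange: d/dx(y') − (−12) = 0, i.e. y'' + 12 = 0, so
    y(x) = −(12/2) x^2 + C1 x + C2.
Fixed left endpoint y(0) = -1 ⇒ C2 = -1.
The right endpoint x = 11 is free, so the natural (transversality) condition is ∂L/∂y' |_{x=11} = 0, i.e. y'(11) = 0.
Compute y'(x) = −12 x + C1, so y'(11) = −132 + C1 = 0 ⇒ C1 = 132.
Therefore the extremal is
    y(x) = −6 x^2 + 132 x − 1.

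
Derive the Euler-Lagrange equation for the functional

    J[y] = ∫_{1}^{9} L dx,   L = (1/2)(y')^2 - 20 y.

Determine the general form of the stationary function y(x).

The Lagrangian is L = (1/2)(y')^2 - 20 y.
∂L/∂y = -20.
∂L/∂y' = y'.
The Euler-Lagrange equation d/dx(∂L/∂y') − ∂L/∂y = 0 becomes:
    y'' + 20 = 0
General solution: y(x) = -10 x^2 + A x + B, where A and B are arbitrary constants fixed by the endpoint conditions.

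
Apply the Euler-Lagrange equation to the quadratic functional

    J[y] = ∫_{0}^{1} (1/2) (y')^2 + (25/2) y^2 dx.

The Lagrangian is L = (1/2) (y')^2 + (25/2) y^2.
Compute ∂L/∂y = 25y, ∂L/∂y' = y'.
The Euler-Lagrange equation d/dx(∂L/∂y') − ∂L/∂y = 0 reduces to
    y'' − 25 y = 0.
Its general solution is
    y(x) = A e^(5x) + B e^(−5x),
with A, B fixed by the endpoint conditions.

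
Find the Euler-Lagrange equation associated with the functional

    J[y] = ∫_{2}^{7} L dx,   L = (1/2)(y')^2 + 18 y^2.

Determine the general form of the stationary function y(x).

The Lagrangian is L = (1/2)(y')^2 + 18 y^2.
∂L/∂y = 36y.
∂L/∂y' = y'.
The Euler-Lagrange equation d/dx(∂L/∂y') − ∂L/∂y = 0 becomes:
    y'' - 36 y = 0
General solution: y(x) = A e^(6x) + B e^(-6x), where A and B are arbitrary constants fixed by the endpoint conditions.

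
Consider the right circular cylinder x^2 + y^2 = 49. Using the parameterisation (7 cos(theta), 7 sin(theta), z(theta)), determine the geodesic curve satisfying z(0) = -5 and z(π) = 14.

Parameterise the cylinder of radius R = 7 as
    r(θ) = (7 cos θ, 7 sin θ, z(θ)).
The arc-length element is
    ds = sqrt(49 + (dz/dθ)^2) dθ,
so the Lagrangian is L = sqrt(49 + z'^2).
L depends on z' only, not on z or θ, so ∂L/∂z = 0 and
    ∂L/∂z' = z' / sqrt(49 + z'^2).
The Euler-Lagrange equation gives
    d/dθ( z' / sqrt(49 + z'^2) ) = 0,
so z' is constant. Integrating once:
    z(θ) = a θ + b,
a helix on the cylinder (a straight line when the cylinder is unrolled). The constants a, b are determined by the endpoint conditions.
With endpoint conditions z(0) = -5 and z(π) = 14: from z(0) = b we get b = -5, and a·π + -5 = 14 gives a = 19/π, so
    z(θ) = (19/π) θ − 5.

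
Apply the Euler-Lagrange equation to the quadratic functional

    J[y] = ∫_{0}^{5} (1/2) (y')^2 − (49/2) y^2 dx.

The Lagrangian is L = (1/2) (y')^2 − (49/2) y^2.
Compute ∂L/∂y = -49y, ∂L/∂y' = y'.
The Euler-Lagrange equation d/dx(∂L/∂y') − ∂L/∂y = 0 reduces to
    y'' + 49 y = 0.
Its general solution is
    y(x) = A sin(7x) + B cos(7x),
with A, B fixed by the endpoint conditions.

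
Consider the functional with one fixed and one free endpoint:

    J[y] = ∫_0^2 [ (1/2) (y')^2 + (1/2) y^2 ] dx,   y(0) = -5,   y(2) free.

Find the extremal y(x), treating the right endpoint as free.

The Lagrangian L = (1/2) (y')^2 + (1/2) y^2 gives
    ∂L/∂y = 1 y,   ∂L/∂y' = y'.
Euler-Lagrange: y'' − y = 0.
With k = 1, the general solution is
    y(x) = A cosh(x) + B sinh(x).
Fixed left endpoint y(0) = -5 ⇒ A = -5.
The right endpoint x = 2 is free, so the natural (transversality) condition is ∂L/∂y' |_{x=2} = 0, i.e. y'(2) = 0.
Compute y'(x) = A k sinh(k x) + B k cosh(k x), so
    y'(2) = A k sinh(k·2) + B k cosh(k·2) = 0
    ⇒ B = −A tanh(k·2) = 5 tanh(1·2).
Therefore the extremal is
    y(x) = −5 cosh(1 x) + 5 tanh(1·2) sinh(1 x).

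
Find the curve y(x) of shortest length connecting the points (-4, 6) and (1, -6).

Arc-length functional: J[y] = ∫ sqrt(1 + (y')^2) dx.
Lagrangian L = sqrt(1 + (y')^2) has no explicit y dependence, so ∂L/∂y = 0 and the Euler-Lagrange equation gives
    d/dx( y' / sqrt(1 + (y')^2) ) = 0  ⇒  y' / sqrt(1 + (y')^2) = const.
Hence y' is constant, so y(x) is affine.
Fitting the endpoints (-4, 6) and (1, -6):
    slope m = ((-6) − 6) / (1 − (-4)) = -12/5,
    intercept c = 6 − m·(-4) = -18/5.
Extremal: y(x) = (-12/5) x - 18/5.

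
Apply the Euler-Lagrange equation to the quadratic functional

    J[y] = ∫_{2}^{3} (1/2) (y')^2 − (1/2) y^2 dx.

The Lagrangian is L = (1/2) (y')^2 − (1/2) y^2.
Compute ∂L/∂y = -y, ∂L/∂y' = y'.
The Euler-Lagrange equation d/dx(∂L/∂y') − ∂L/∂y = 0 reduces to
    y'' + y = 0.
Its general solution is
    y(x) = A sin(x) + B cos(x),
with A, B fixed by the endpoint conditions.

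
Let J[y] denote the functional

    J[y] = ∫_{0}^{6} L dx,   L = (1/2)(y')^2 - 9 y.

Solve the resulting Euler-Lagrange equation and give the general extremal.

The Lagrangian is L = (1/2)(y')^2 - 9 y.
∂L/∂y = -9.
∂L/∂y' = y'.
The Euler-Lagrange equation d/dx(∂L/∂y') − ∂L/∂y = 0 becomes:
    y'' + 9 = 0
General solution: y(x) = -(9/2) x^2 + A x + B, where A and B are arbitrary constants fixed by the endpoint conditions.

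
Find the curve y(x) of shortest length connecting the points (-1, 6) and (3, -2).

Arc-length functional: J[y] = ∫ sqrt(1 + (y')^2) dx.
Lagrangian L = sqrt(1 + (y')^2) has no explicit y dependence, so ∂L/∂y = 0 and the Euler-Lagrange equation gives
    d/dx( y' / sqrt(1 + (y')^2) ) = 0  ⇒  y' / sqrt(1 + (y')^2) = const.
Hence y' is constant, so y(x) is affine.
Fitting the endpoints (-1, 6) and (3, -2):
    slope m = ((-2) − 6) / (3 − (-1)) = -2,
    intercept c = 6 − m·(-1) = 4.
Extremal: y(x) = -2 x + 4.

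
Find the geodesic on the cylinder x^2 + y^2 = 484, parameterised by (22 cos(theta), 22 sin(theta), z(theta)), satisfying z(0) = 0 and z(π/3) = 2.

Parameterise the cylinder of radius R = 22 as
    r(θ) = (22 cos θ, 22 sin θ, z(θ)).
The arc-length element is
    ds = sqrt(484 + (dz/dθ)^2) dθ,
so the Lagrangian is L = sqrt(484 + z'^2).
L depends on z' only, not on z or θ, so ∂L/∂z = 0 and
    ∂L/∂z' = z' / sqrt(484 + z'^2).
The Euler-Lagrange equation gives
    d/dθ( z' / sqrt(484 + z'^2) ) = 0,
so z' is constant. Integrating once:
    z(θ) = a θ + b,
a helix on the cylinder (a straight line when the cylinder is unrolled). The constants a, b are determined by the endpoint conditions.
With endpoint conditions z(0) = 0 and z(π/3) = 2: from z(0) = b we get b = 0, and a·π/3 + 0 = 2 gives a = 6/π, so
    z(θ) = (6/π) θ.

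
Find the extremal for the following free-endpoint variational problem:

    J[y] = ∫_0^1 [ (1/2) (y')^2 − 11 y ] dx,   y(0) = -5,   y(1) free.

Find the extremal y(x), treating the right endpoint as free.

The Lagrangian L = (1/2) (y')^2 − 11 y gives
    ∂L/∂y = −11,   ∂L/∂y' = y'.
Euler-Lagrange: d/dx(y') − (−11) = 0, i.e. y'' + 11 = 0, so
    y(x) = −(11/2) x^2 + C1 x + C2.
Fixed left endpoint y(0) = -5 ⇒ C2 = -5.
The right endpoint x = 1 is free, so the natural (transversality) condition is ∂L/∂y' |_{x=1} = 0, i.e. y'(1) = 0.
Compute y'(x) = −11 x + C1, so y'(1) = −11 + C1 = 0 ⇒ C1 = 11.
Therefore the extremal is
    y(x) = −(11/2) x^2 + 11 x − 5.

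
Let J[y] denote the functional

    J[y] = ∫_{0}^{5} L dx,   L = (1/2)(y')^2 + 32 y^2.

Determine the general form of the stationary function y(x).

The Lagrangian is L = (1/2)(y')^2 + 32 y^2.
∂L/∂y = 64y.
∂L/∂y' = y'.
The Euler-Lagrange equation d/dx(∂L/∂y') − ∂L/∂y = 0 becomes:
    y'' - 64 y = 0
General solution: y(x) = A e^(8x) + B e^(-8x), where A and B are arbitrary constants fixed by the endpoint conditions.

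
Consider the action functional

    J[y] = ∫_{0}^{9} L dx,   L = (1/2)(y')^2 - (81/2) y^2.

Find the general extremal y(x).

The Lagrangian is L = (1/2)(y')^2 - (81/2) y^2.
∂L/∂y = -81y.
∂L/∂y' = y'.
The Euler-Lagrange equation d/dx(∂L/∂y') − ∂L/∂y = 0 becomes:
    y'' + 81 y = 0
General solution: y(x) = A sin(9x) + B cos(9x), where A and B are arbitrary constants fixed by the endpoint conditions.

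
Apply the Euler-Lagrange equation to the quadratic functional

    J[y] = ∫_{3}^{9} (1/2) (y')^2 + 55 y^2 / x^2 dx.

The Lagrangian is L = (1/2) (y')^2 + 55 y^2 / x^2.
Compute ∂L/∂y = 110y/x^2, ∂L/∂y' = y'.
The Euler-Lagrange equation d/dx(∂L/∂y') − ∂L/∂y = 0 reduces to
    y'' − 110/x^2 · y = 0  (x > 0).
Its general solution is
    y(x) = A x^11 + B x^(-10),
with A, B fixed by the endpoint conditions.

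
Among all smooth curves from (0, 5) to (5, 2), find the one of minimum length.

Arc-length functional: J[y] = ∫ sqrt(1 + (y')^2) dx.
Lagrangian L = sqrt(1 + (y')^2) has no explicit y dependence, so ∂L/∂y = 0 and the Euler-Lagrange equation gives
    d/dx( y' / sqrt(1 + (y')^2) ) = 0  ⇒  y' / sqrt(1 + (y')^2) = const.
Hence y' is constant, so y(x) is affine.
Fitting the endpoints (0, 5) and (5, 2):
    slope m = (2 − 5) / (5 − 0) = -3/5,
    intercept c = 5 − m·0 = 5.
Extremal: y(x) = (-3/5) x + 5.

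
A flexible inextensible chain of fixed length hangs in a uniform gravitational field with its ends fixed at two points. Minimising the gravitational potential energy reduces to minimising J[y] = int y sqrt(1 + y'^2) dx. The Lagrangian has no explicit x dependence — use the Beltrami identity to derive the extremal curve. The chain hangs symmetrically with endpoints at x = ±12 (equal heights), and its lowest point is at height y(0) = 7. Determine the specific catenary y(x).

The Lagrangian L(y, y') = y sqrt(1 + y'^2) has no explicit x dependence, so the Beltrami identity applies:
    L − y' ∂L/∂y' = C.
Compute ∂L/∂y' = y · y' / sqrt(1 + y'^2). Then
    L − y' ∂L/∂y'
    = y sqrt(1 + y'^2) − y · y'^2 / sqrt(1 + y'^2)
    = y (1 + y'^2 − y'^2) / sqrt(1 + y'^2)
    = y / sqrt(1 + y'^2) = C.
Squaring gives y^2 = C^2 (1 + y'^2), i.e.
    y'^2 = y^2 / C^2 − 1.
Separating variables,
    dy / sqrt(y^2 − C^2) = dx / C,
and integrating gives arccosh(y / C) = (x − a)/C, so
    y(x) = C cosh((x − a)/C),
the catenary. The constants C and a are fixed by the two endpoint conditions (and, for the hanging-chain problem, the length constraint selects C).
Now fit the given data. The endpoints x = ±12 are symmetric at equal height, so the catenary is even about its minimum: a = 0 and y(x) = C cosh(x/C). The lowest point is y(0) = C cosh(0) = C, and we are told y(0) = 7, so C = 7. Therefore
    y(x) = 7 cosh(x/7),
and at the endpoints
    y(±12) = 7 cosh(12/7).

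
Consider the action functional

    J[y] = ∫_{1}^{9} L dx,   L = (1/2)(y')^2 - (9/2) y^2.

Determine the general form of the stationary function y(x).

The Lagrangian is L = (1/2)(y')^2 - (9/2) y^2.
∂L/∂y = -9y.
∂L/∂y' = y'.
The Euler-Lagrange equation d/dx(∂L/∂y') − ∂L/∂y = 0 becomes:
    y'' + 9 y = 0
General solution: y(x) = A sin(3x) + B cos(3x), where A and B are arbitrary constants fixed by the endpoint conditions.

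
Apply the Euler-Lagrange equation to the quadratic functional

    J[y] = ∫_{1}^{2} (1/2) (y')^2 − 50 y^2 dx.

The Lagrangian is L = (1/2) (y')^2 − 50 y^2.
Compute ∂L/∂y = -100y, ∂L/∂y' = y'.
The Euler-Lagrange equation d/dx(∂L/∂y') − ∂L/∂y = 0 reduces to
    y'' + 100 y = 0.
Its general solution is
    y(x) = A sin(10x) + B cos(10x),
with A, B fixed by the endpoint conditions.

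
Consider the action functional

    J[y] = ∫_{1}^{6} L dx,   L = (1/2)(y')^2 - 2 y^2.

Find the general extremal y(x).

The Lagrangian is L = (1/2)(y')^2 - 2 y^2.
∂L/∂y = -4y.
∂L/∂y' = y'.
The Euler-Lagrange equation d/dx(∂L/∂y') − ∂L/∂y = 0 becomes:
    y'' + 4 y = 0
General solution: y(x) = A sin(2x) + B cos(2x), where A and B are arbitrary constants fixed by the endpoint conditions.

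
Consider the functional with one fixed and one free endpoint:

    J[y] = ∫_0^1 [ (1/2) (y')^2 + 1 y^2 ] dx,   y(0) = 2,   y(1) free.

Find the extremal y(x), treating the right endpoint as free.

The Lagrangian L = (1/2) (y')^2 + 1 y^2 gives
    ∂L/∂y = 2 y,   ∂L/∂y' = y'.
Euler-Lagrange: y'' − 2 y = 0.
With k = sqrt(2), the general solution is
    y(x) = A cosh(sqrt(2) x) + B sinh(sqrt(2) x).
Fixed left endpoint y(0) = 2 ⇒ A = 2.
The right endpoint x = 1 is free, so the natural (transversality) condition is ∂L/∂y' |_{x=1} = 0, i.e. y'(1) = 0.
Compute y'(x) = A k sinh(k x) + B k cosh(k x), so
    y'(1) = A k sinh(k·1) + B k cosh(k·1) = 0
    ⇒ B = −A tanh(k·1) = − 2 tanh(sqrt(2)·1).
Therefore the extremal is
    y(x) = 2 cosh(sqrt(2) x) − 2 tanh(sqrt(2)·1) sinh(sqrt(2) x).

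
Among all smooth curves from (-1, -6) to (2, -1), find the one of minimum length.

Arc-length functional: J[y] = ∫ sqrt(1 + (y')^2) dx.
Lagrangian L = sqrt(1 + (y')^2) has no explicit y dependence, so ∂L/∂y = 0 and the Euler-Lagrange equation gives
    d/dx( y' / sqrt(1 + (y')^2) ) = 0  ⇒  y' / sqrt(1 + (y')^2) = const.
Hence y' is constant, so y(x) is affine.
Fitting the endpoints (-1, -6) and (2, -1):
    slope m = ((-1) − (-6)) / (2 − (-1)) = 5/3,
    intercept c = (-6) − m·(-1) = -13/3.
Extremal: y(x) = (5/3) x - 13/3.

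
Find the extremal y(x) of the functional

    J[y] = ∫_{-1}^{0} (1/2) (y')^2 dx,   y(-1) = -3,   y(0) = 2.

The Lagrangian is L = (1/2) (y')^2.
Compute ∂L/∂y = 0, ∂L/∂y' = y'.
The Euler-Lagrange equation d/dx(∂L/∂y') − ∂L/∂y = 0 reduces to
    y'' = 0.
Its general solution is
    y(x) = A x + B,
with A, B fixed by the endpoint conditions.
Applying the endpoint conditions y(-1) = -3 and y(0) = 2: solve A·-1 + B = -3 and A·0 + B = 2. Subtracting gives A(0 − -1) = 2 − -3, so A = 5, and B = -3 − A·-1 = 2. Therefore
    y(x) = 5 x + 2.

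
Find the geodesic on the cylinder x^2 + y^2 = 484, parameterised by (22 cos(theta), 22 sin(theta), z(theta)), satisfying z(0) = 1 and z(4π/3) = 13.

Parameterise the cylinder of radius R = 22 as
    r(θ) = (22 cos θ, 22 sin θ, z(θ)).
The arc-length element is
    ds = sqrt(484 + (dz/dθ)^2) dθ,
so the Lagrangian is L = sqrt(484 + z'^2).
L depends on z' only, not on z or θ, so ∂L/∂z = 0 and
    ∂L/∂z' = z' / sqrt(484 + z'^2).
The Euler-Lagrange equation gives
    d/dθ( z' / sqrt(484 + z'^2) ) = 0,
so z' is constant. Integrating once:
    z(θ) = a θ + b,
a helix on the cylinder (a straight line when the cylinder is unrolled). The constants a, b are determined by the endpoint conditions.
With endpoint conditions z(0) = 1 and z(4π/3) = 13: from z(0) = b we get b = 1, and a·4π/3 + 1 = 13 gives a = 9/π, so
    z(θ) = (9/π) θ + 1.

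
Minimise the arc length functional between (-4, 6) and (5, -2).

Arc-length functional: J[y] = ∫ sqrt(1 + (y')^2) dx.
Lagrangian L = sqrt(1 + (y')^2) has no explicit y dependence, so ∂L/∂y = 0 and the Euler-Lagrange equation gives
    d/dx( y' / sqrt(1 + (y')^2) ) = 0  ⇒  y' / sqrt(1 + (y')^2) = const.
Hence y' is constant, so y(x) is affine.
Fitting the endpoints (-4, 6) and (5, -2):
    slope m = ((-2) − 6) / (5 − (-4)) = -8/9,
    intercept c = 6 − m·(-4) = 22/9.
Extremal: y(x) = (-8/9) x + 22/9.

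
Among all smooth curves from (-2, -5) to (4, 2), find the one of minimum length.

Arc-length functional: J[y] = ∫ sqrt(1 + (y')^2) dx.
Lagrangian L = sqrt(1 + (y')^2) has no explicit y dependence, so ∂L/∂y = 0 and the Euler-Lagrange equation gives
    d/dx( y' / sqrt(1 + (y')^2) ) = 0  ⇒  y' / sqrt(1 + (y')^2) = const.
Hence y' is constant, so y(x) is affine.
Fitting the endpoints (-2, -5) and (4, 2):
    slope m = (2 − (-5)) / (4 − (-2)) = 7/6,
    intercept c = (-5) − m·(-2) = -8/3.
Extremal: y(x) = (7/6) x - 8/3.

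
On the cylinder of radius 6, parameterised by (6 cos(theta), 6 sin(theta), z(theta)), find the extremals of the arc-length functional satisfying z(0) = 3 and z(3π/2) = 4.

Parameterise the cylinder of radius R = 6 as
    r(θ) = (6 cos θ, 6 sin θ, z(θ)).
The arc-length element is
    ds = sqrt(36 + (dz/dθ)^2) dθ,
so the Lagrangian is L = sqrt(36 + z'^2).
L depends on z' only, not on z or θ, so ∂L/∂z = 0 and
    ∂L/∂z' = z' / sqrt(36 + z'^2).
The Euler-Lagrange equation gives
    d/dθ( z' / sqrt(36 + z'^2) ) = 0,
so z' is constant. Integrating once:
    z(θ) = a θ + b,
a helix on the cylinder (a straight line when the cylinder is unrolled). The constants a, b are determined by the endpoint conditions.
With endpoint conditions z(0) = 3 and z(3π/2) = 4: from z(0) = b we get b = 3, and a·3π/2 + 3 = 4 gives a = 2/(3π), so
    z(θ) = (2/(3π)) θ + 3.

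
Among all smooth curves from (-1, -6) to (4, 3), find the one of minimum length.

Arc-length functional: J[y] = ∫ sqrt(1 + (y')^2) dx.
Lagrangian L = sqrt(1 + (y')^2) has no explicit y dependence, so ∂L/∂y = 0 and the Euler-Lagrange equation gives
    d/dx( y' / sqrt(1 + (y')^2) ) = 0  ⇒  y' / sqrt(1 + (y')^2) = const.
Hence y' is constant, so y(x) is affine.
Fitting the endpoints (-1, -6) and (4, 3):
    slope m = (3 − (-6)) / (4 − (-1)) = 9/5,
    intercept c = (-6) − m·(-1) = -21/5.
Extremal: y(x) = (9/5) x - 21/5.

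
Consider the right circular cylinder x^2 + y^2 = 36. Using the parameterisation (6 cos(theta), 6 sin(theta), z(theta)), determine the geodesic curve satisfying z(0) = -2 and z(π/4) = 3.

Parameterise the cylinder of radius R = 6 as
    r(θ) = (6 cos θ, 6 sin θ, z(θ)).
The arc-length element is
    ds = sqrt(36 + (dz/dθ)^2) dθ,
so the Lagrangian is L = sqrt(36 + z'^2).
L depends on z' only, not on z or θ, so ∂L/∂z = 0 and
    ∂L/∂z' = z' / sqrt(36 + z'^2).
The Euler-Lagrange equation gives
    d/dθ( z' / sqrt(36 + z'^2) ) = 0,
so z' is constant. Integrating once:
    z(θ) = a θ + b,
a helix on the cylinder (a straight line when the cylinder is unrolled). The constants a, b are determined by the endpoint conditions.
With endpoint conditions z(0) = -2 and z(π/4) = 3: from z(0) = b we get b = -2, and a·π/4 + -2 = 3 gives a = 20/π, so
    z(θ) = (20/π) θ − 2.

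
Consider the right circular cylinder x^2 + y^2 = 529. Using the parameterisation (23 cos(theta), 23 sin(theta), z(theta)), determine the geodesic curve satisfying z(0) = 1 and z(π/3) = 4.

Parameterise the cylinder of radius R = 23 as
    r(θ) = (23 cos θ, 23 sin θ, z(θ)).
The arc-length element is
    ds = sqrt(529 + (dz/dθ)^2) dθ,
so the Lagrangian is L = sqrt(529 + z'^2).
L depends on z' only, not on z or θ, so ∂L/∂z = 0 and
    ∂L/∂z' = z' / sqrt(529 + z'^2).
The Euler-Lagrange equation gives
    d/dθ( z' / sqrt(529 + z'^2) ) = 0,
so z' is constant. Integrating once:
    z(θ) = a θ + b,
a helix on the cylinder (a straight line when the cylinder is unrolled). The constants a, b are determined by the endpoint conditions.
With endpoint conditions z(0) = 1 and z(π/3) = 4: from z(0) = b we get b = 1, and a·π/3 + 1 = 4 gives a = 9/π, so
    z(θ) = (9/π) θ + 1.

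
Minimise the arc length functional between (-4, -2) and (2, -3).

Arc-length functional: J[y] = ∫ sqrt(1 + (y')^2) dx.
Lagrangian L = sqrt(1 + (y')^2) has no explicit y dependence, so ∂L/∂y = 0 and the Euler-Lagrange equation gives
    d/dx( y' / sqrt(1 + (y')^2) ) = 0  ⇒  y' / sqrt(1 + (y')^2) = const.
Hence y' is constant, so y(x) is affine.
Fitting the endpoints (-4, -2) and (2, -3):
    slope m = ((-3) − (-2)) / (2 − (-4)) = -1/6,
    intercept c = (-2) − m·(-4) = -8/3.
Extremal: y(x) = (-1/6) x - 8/3.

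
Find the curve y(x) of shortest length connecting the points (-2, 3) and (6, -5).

Arc-length functional: J[y] = ∫ sqrt(1 + (y')^2) dx.
Lagrangian L = sqrt(1 + (y')^2) has no explicit y dependence, so ∂L/∂y = 0 and the Euler-Lagrange equation gives
    d/dx( y' / sqrt(1 + (y')^2) ) = 0  ⇒  y' / sqrt(1 + (y')^2) = const.
Hence y' is constant, so y(x) is affine.
Fitting the endpoints (-2, 3) and (6, -5):
    slope m = ((-5) − 3) / (6 − (-2)) = -1,
    intercept c = 3 − m·(-2) = 1.
Extremal: y(x) = -x + 1.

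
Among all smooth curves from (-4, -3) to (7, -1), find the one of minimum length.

Arc-length functional: J[y] = ∫ sqrt(1 + (y')^2) dx.
Lagrangian L = sqrt(1 + (y')^2) has no explicit y dependence, so ∂L/∂y = 0 and the Euler-Lagrange equation gives
    d/dx( y' / sqrt(1 + (y')^2) ) = 0  ⇒  y' / sqrt(1 + (y')^2) = const.
Hence y' is constant, so y(x) is affine.
Fitting the endpoints (-4, -3) and (7, -1):
    slope m = ((-1) − (-3)) / (7 − (-4)) = 2/11,
    intercept c = (-3) − m·(-4) = -25/11.
Extremal: y(x) = (2/11) x - 25/11.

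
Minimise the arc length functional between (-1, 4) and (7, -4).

Arc-length functional: J[y] = ∫ sqrt(1 + (y')^2) dx.
Lagrangian L = sqrt(1 + (y')^2) has no explicit y dependence, so ∂L/∂y = 0 and the Euler-Lagrange equation gives
    d/dx( y' / sqrt(1 + (y')^2) ) = 0  ⇒  y' / sqrt(1 + (y')^2) = const.
Hence y' is constant, so y(x) is affine.
Fitting the endpoints (-1, 4) and (7, -4):
    slope m = ((-4) − 4) / (7 − (-1)) = -1,
    intercept c = 4 − m·(-1) = 3.
Extremal: y(x) = -x + 3.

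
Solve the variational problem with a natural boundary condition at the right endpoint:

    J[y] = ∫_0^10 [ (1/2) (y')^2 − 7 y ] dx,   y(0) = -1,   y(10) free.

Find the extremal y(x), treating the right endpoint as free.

The Lagrangian L = (1/2) (y')^2 − 7 y gives
    ∂L/∂y = −7,   ∂L/∂y' = y'.
Euler-Lagrange: d/dx(y') − (−7) = 0, i.e. y'' + 7 = 0, so
    y(x) = −(7/2) x^2 + C1 x + C2.
Fixed left endpoint y(0) = -1 ⇒ C2 = -1.
The right endpoint x = 10 is free, so the natural (transversality) condition is ∂L/∂y' |_{x=10} = 0, i.e. y'(10) = 0.
Compute y'(x) = −7 x + C1, so y'(10) = −70 + C1 = 0 ⇒ C1 = 70.
Therefore the extremal is
    y(x) = −(7/2) x^2 + 70 x − 1.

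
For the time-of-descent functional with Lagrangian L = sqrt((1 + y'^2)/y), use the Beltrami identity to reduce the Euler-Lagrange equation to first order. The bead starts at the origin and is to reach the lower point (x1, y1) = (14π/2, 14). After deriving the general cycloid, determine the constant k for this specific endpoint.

The Lagrangian L = sqrt((1 + y'^2) / y) has no explicit x dependence, so the Beltrami identity applies:
    L − y' ∂L/∂y' = C.
Compute ∂L/∂y' = y' / sqrt(y (1 + y'^2)).
Substitute:
    sqrt((1 + y'^2)/y) − y'·y' / sqrt(y (1 + y'^2))
    = (1 + y'^2) / sqrt(y (1 + y'^2)) − y'^2 / sqrt(y (1 + y'^2))
    = 1 / sqrt(y (1 + y'^2)) = C.
Squaring and rearranging gives the first integral
    y (1 + y'^2) = 1/C^2 =: k   (constant).
Solving this first-order ODE by the substitution
    y = (k/2)(1 − cos θ)
yields the cycloid parameterisation
    x(θ) = (k/2)(θ − sin θ),   y(θ) = (k/2)(1 − cos θ).
The constant k is fixed by the endpoint condition.
Now fit the given lower endpoint (x1, y1) = (14π/2, 14). At the bottom of the first arch (θ = π), the parametric equations give
    y(π) = (k/2)(1 − cos π) = k,
    x(π) = (k/2)(π − sin π) = kπ/2.
Matching y(π) = 14 gives k = 14, consistent with x(π) = 14π/2. Therefore the specific cycloid is
    x(θ) = (14/2)(θ − sin θ),   y(θ) = (14/2)(1 − cos θ).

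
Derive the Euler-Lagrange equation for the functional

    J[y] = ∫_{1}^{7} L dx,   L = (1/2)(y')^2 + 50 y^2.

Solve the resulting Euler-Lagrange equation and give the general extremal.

The Lagrangian is L = (1/2)(y')^2 + 50 y^2.
∂L/∂y = 100y.
∂L/∂y' = y'.
The Euler-Lagrange equation d/dx(∂L/∂y') − ∂L/∂y = 0 becomes:
    y'' - 100 y = 0
General solution: y(x) = A e^(10x) + B e^(-10x), where A and B are arbitrary constants fixed by the endpoint conditions.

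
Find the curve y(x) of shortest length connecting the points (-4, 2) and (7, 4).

Arc-length functional: J[y] = ∫ sqrt(1 + (y')^2) dx.
Lagrangian L = sqrt(1 + (y')^2) has no explicit y dependence, so ∂L/∂y = 0 and the Euler-Lagrange equation gives
    d/dx( y' / sqrt(1 + (y')^2) ) = 0  ⇒  y' / sqrt(1 + (y')^2) = const.
Hence y' is constant, so y(x) is affine.
Fitting the endpoints (-4, 2) and (7, 4):
    slope m = (4 − 2) / (7 − (-4)) = 2/11,
    intercept c = 2 − m·(-4) = 30/11.
Extremal: y(x) = (2/11) x + 30/11.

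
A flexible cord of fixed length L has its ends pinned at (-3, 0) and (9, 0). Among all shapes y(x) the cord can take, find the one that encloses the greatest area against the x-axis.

Set up the augmented Lagrangian using a multiplier λ for the length constraint:
    F(y, y') = y − λ sqrt(1 + y'^2).
F has no explicit x dependence, so the Beltrami identity yields a first integral
    F − y' ∂F/∂y' = C.
Compute ∂F/∂y' = −λ y' / sqrt(1 + y'^2). Then
    y − λ sqrt(1 + y'^2) + λ y'^2 / sqrt(1 + y'^2) = C
    ⇒  y − λ / sqrt(1 + y'^2) = C.
Solving for y' and integrating gives
    (x − a)^2 + (y − b)^2 = λ^2,
a circular arc of radius λ. The constants a, b are determined by the endpoint conditions y(-3) = y(9) = 0, and λ is fixed implicitly by the length constraint
    ∫_{-3}^{9} sqrt(1 + y'^2) dx = L.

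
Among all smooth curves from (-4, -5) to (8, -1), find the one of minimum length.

Arc-length functional: J[y] = ∫ sqrt(1 + (y')^2) dx.
Lagrangian L = sqrt(1 + (y')^2) has no explicit y dependence, so ∂L/∂y = 0 and the Euler-Lagrange equation gives
    d/dx( y' / sqrt(1 + (y')^2) ) = 0  ⇒  y' / sqrt(1 + (y')^2) = const.
Hence y' is constant, so y(x) is affine.
Fitting the endpoints (-4, -5) and (8, -1):
    slope m = ((-1) − (-5)) / (8 − (-4)) = 1/3,
    intercept c = (-5) − m·(-4) = -11/3.
Extremal: y(x) = (1/3) x - 11/3.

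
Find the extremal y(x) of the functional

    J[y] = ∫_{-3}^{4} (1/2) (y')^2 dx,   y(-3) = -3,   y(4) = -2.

The Lagrangian is L = (1/2) (y')^2.
Compute ∂L/∂y = 0, ∂L/∂y' = y'.
The Euler-Lagrange equation d/dx(∂L/∂y') − ∂L/∂y = 0 reduces to
    y'' = 0.
Its general solution is
    y(x) = A x + B,
with A, B fixed by the endpoint conditions.
Applying the endpoint conditions y(-3) = -3 and y(4) = -2: solve A·-3 + B = -3 and A·4 + B = -2. Subtracting gives A(4 − -3) = -2 − -3, so A = 1/7, and B = -3 − A·-3 = -18/7. Therefore
    y(x) = (1/7) x - 18/7.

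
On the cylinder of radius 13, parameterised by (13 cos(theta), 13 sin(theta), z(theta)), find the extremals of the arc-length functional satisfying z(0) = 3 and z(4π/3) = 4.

Parameterise the cylinder of radius R = 13 as
    r(θ) = (13 cos θ, 13 sin θ, z(θ)).
The arc-length element is
    ds = sqrt(169 + (dz/dθ)^2) dθ,
so the Lagrangian is L = sqrt(169 + z'^2).
L depends on z' only, not on z or θ, so ∂L/∂z = 0 and
    ∂L/∂z' = z' / sqrt(169 + z'^2).
The Euler-Lagrange equation gives
    d/dθ( z' / sqrt(169 + z'^2) ) = 0,
so z' is constant. Integrating once:
    z(θ) = a θ + b,
a helix on the cylinder (a straight line when the cylinder is unrolled). The constants a, b are determined by the endpoint conditions.
With endpoint conditions z(0) = 3 and z(4π/3) = 4: from z(0) = b we get b = 3, and a·4π/3 + 3 = 4 gives a = 3/(4π), so
    z(θ) = (3/(4π)) θ + 3.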